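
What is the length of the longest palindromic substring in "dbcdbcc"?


Input: "dbcdbcc"
Checking substrings for palindromes:
  [5:7] "cc" (len 2) => palindrome
Longest palindromic substring: "cc" with length 2

2


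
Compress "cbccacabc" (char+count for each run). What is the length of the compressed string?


Input: cbccacabc
Runs:
  'c' x 1 => "c1"
  'b' x 1 => "b1"
  'c' x 2 => "c2"
  'a' x 1 => "a1"
  'c' x 1 => "c1"
  'a' x 1 => "a1"
  'b' x 1 => "b1"
  'c' x 1 => "c1"
Compressed: "c1b1c2a1c1a1b1c1"
Compressed length: 16

16


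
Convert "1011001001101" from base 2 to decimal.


Input: "1011001001101" in base 2
Positional expansion:
  Digit '1' (value 1) x 2^12 = 4096
  Digit '0' (value 0) x 2^11 = 0
  Digit '1' (value 1) x 2^10 = 1024
  Digit '1' (value 1) x 2^9 = 512
  Digit '0' (value 0) x 2^8 = 0
  Digit '0' (value 0) x 2^7 = 0
  Digit '1' (value 1) x 2^6 = 64
  Digit '0' (value 0) x 2^5 = 0
  Digit '0' (value 0) x 2^4 = 0
  Digit '1' (value 1) x 2^3 = 8
  Digit '1' (value 1) x 2^2 = 4
  Digit '0' (value 0) x 2^1 = 0
  Digit '1' (value 1) x 2^0 = 1
Sum = 5709

5709


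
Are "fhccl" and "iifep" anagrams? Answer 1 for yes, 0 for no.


Strings: "fhccl", "iifep"
Sorted first:  ccfhl
Sorted second: efiip
Differ at position 0: 'c' vs 'e' => not anagrams

0


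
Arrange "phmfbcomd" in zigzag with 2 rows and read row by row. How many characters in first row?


Zigzag "phmfbcomd" into 2 rows:
Placing characters:
  'p' => row 0
  'h' => row 1
  'm' => row 0
  'f' => row 1
  'b' => row 0
  'c' => row 1
  'o' => row 0
  'm' => row 1
  'd' => row 0
Rows:
  Row 0: "pmbod"
  Row 1: "hfcm"
First row length: 5

5


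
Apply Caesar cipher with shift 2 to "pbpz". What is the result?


Caesar cipher: shift "pbpz" by 2
  'p' (pos 15) + 2 = pos 17 = 'r'
  'b' (pos 1) + 2 = pos 3 = 'd'
  'p' (pos 15) + 2 = pos 17 = 'r'
  'z' (pos 25) + 2 = pos 1 = 'b'
Result: rdrb

rdrb


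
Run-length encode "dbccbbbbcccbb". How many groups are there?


Input: dbccbbbbcccbb
Scanning for consecutive runs:
  Group 1: 'd' x 1 (positions 0-0)
  Group 2: 'b' x 1 (positions 1-1)
  Group 3: 'c' x 2 (positions 2-3)
  Group 4: 'b' x 4 (positions 4-7)
  Group 5: 'c' x 3 (positions 8-10)
  Group 6: 'b' x 2 (positions 11-12)
Total groups: 6

6


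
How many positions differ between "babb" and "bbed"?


Comparing "babb" and "bbed" position by position:
  Position 0: 'b' vs 'b' => same
  Position 1: 'a' vs 'b' => DIFFER
  Position 2: 'b' vs 'e' => DIFFER
  Position 3: 'b' vs 'd' => DIFFER
Positions that differ: 3

3


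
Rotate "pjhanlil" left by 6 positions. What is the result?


Input: "pjhanlil", rotate left by 6
First 6 characters: "pjhanl"
Remaining characters: "il"
Concatenate remaining + first: "il" + "pjhanl" = "ilpjhanl"

ilpjhanl


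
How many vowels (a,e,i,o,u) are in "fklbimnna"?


Input: fklbimnna
Checking each character:
  'f' at position 0: consonant
  'k' at position 1: consonant
  'l' at position 2: consonant
  'b' at position 3: consonant
  'i' at position 4: vowel (running total: 1)
  'm' at position 5: consonant
  'n' at position 6: consonant
  'n' at position 7: consonant
  'a' at position 8: vowel (running total: 2)
Total vowels: 2

2


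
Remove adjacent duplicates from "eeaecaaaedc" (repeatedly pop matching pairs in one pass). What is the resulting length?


Input: eeaecaaaedc
Stack-based adjacent duplicate removal:
  Read 'e': push. Stack: e
  Read 'e': matches stack top 'e' => pop. Stack: (empty)
  Read 'a': push. Stack: a
  Read 'e': push. Stack: ae
  Read 'c': push. Stack: aec
  Read 'a': push. Stack: aeca
  Read 'a': matches stack top 'a' => pop. Stack: aec
  Read 'a': push. Stack: aeca
  Read 'e': push. Stack: aecae
  Read 'd': push. Stack: aecaed
  Read 'c': push. Stack: aecaedc
Final stack: "aecaedc" (length 7)

7


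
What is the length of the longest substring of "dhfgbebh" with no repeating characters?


Input: "dhfgbebh"
Sliding window (track last position of each char):
  Position 0 ('d'): window [0,0] length 1 -- new best
  Position 1 ('h'): window [0,1] length 2 -- new best
  Position 2 ('f'): window [0,2] length 3 -- new best
  Position 3 ('g'): window [0,3] length 4 -- new best
  Position 4 ('b'): window [0,4] length 5 -- new best
  Position 5 ('e'): window [0,5] length 6 -- new best
  Position 6 ('b'): repeat (last at 4), move window start to 5
  Position 6 ('b'): window [5,6] length 2
  Position 7 ('h'): window [5,7] length 3
Longest substring with no repeats: "dhfgbe" with length 6

6


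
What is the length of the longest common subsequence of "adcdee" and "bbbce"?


LCS of "adcdee" and "bbbce"
DP table:
           b    b    b    c    e
      0    0    0    0    0    0
  a   0    0    0    0    0    0
  d   0    0    0    0    0    0
  c   0    0    0    0    1    1
  d   0    0    0    0    1    1
  e   0    0    0    0    1    2
  e   0    0    0    0    1    2
LCS length = dp[6][5] = 2

2


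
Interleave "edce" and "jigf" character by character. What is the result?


Interleaving "edce" and "jigf":
  Position 0: 'e' from first, 'j' from second => "ej"
  Position 1: 'd' from first, 'i' from second => "di"
  Position 2: 'c' from first, 'g' from second => "cg"
  Position 3: 'e' from first, 'f' from second => "ef"
Result: ejdicgef

ejdicgef


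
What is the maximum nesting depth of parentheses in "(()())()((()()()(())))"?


Input: "(()())()((()()()(())))"
Tracking depth:
  Position 0 '(': depth becomes 1
  Position 1 '(': depth becomes 2
  Position 2 ')': depth becomes 1
  Position 3 '(': depth becomes 2
  Position 4 ')': depth becomes 1
  Position 5 ')': depth becomes 0
  Position 6 '(': depth becomes 1
  Position 7 ')': depth becomes 0
  Position 8 '(': depth becomes 1
  Position 9 '(': depth becomes 2
  Position 10 '(': depth becomes 3
  Position 11 ')': depth becomes 2
  Position 12 '(': depth becomes 3
  Position 13 ')': depth becomes 2
  Position 14 '(': depth becomes 3
  Position 15 ')': depth becomes 2
  Position 16 '(': depth becomes 3
  Position 17 '(': depth becomes 4
  Position 18 ')': depth becomes 3
  Position 19 ')': depth becomes 2
  Position 20 ')': depth becomes 1
  Position 21 ')': depth becomes 0
Maximum depth reached: 4

4


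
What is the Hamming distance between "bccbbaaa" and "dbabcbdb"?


Comparing "bccbbaaa" and "dbabcbdb" position by position:
  Position 0: 'b' vs 'd' => differ
  Position 1: 'c' vs 'b' => differ
  Position 2: 'c' vs 'a' => differ
  Position 3: 'b' vs 'b' => same
  Position 4: 'b' vs 'c' => differ
  Position 5: 'a' vs 'b' => differ
  Position 6: 'a' vs 'd' => differ
  Position 7: 'a' vs 'b' => differ
Total differences (Hamming distance): 7

7


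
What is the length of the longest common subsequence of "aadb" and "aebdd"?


LCS of "aadb" and "aebdd"
DP table:
           a    e    b    d    d
      0    0    0    0    0    0
  a   0    1    1    1    1    1
  a   0    1    1    1    1    1
  d   0    1    1    1    2    2
  b   0    1    1    2    2    2
LCS length = dp[4][5] = 2

2


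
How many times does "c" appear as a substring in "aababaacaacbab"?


Searching for "c" in "aababaacaacbab"
Scanning each position:
  Position 0: "a" => no
  Position 1: "a" => no
  Position 2: "b" => no
  Position 3: "a" => no
  Position 4: "b" => no
  Position 5: "a" => no
  Position 6: "a" => no
  Position 7: "c" => MATCH
  Position 8: "a" => no
  Position 9: "a" => no
  Position 10: "c" => MATCH
  Position 11: "b" => no
  Position 12: "a" => no
  Position 13: "b" => no
Total occurrences: 2

2


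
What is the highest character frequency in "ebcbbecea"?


Input: ebcbbecea
Character counts:
  'a': 1
  'b': 3
  'c': 2
  'e': 3
Maximum frequency: 3

3


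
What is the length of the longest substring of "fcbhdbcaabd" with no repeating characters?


Input: "fcbhdbcaabd"
Sliding window (track last position of each char):
  Position 0 ('f'): window [0,0] length 1 -- new best
  Position 1 ('c'): window [0,1] length 2 -- new best
  Position 2 ('b'): window [0,2] length 3 -- new best
  Position 3 ('h'): window [0,3] length 4 -- new best
  Position 4 ('d'): window [0,4] length 5 -- new best
  Position 5 ('b'): repeat (last at 2), move window start to 3
  Position 5 ('b'): window [3,5] length 3
  Position 6 ('c'): window [3,6] length 4
  Position 7 ('a'): window [3,7] length 5
  Position 8 ('a'): repeat (last at 7), move window start to 8
  Position 8 ('a'): window [8,8] length 1
  Position 9 ('b'): window [8,9] length 2
  Position 10 ('d'): window [8,10] length 3
Longest substring with no repeats: "fcbhd" with length 5

5


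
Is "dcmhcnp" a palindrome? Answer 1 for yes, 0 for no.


Input: dcmhcnp
Reversed: pnchmcd
  Compare pos 0 ('d') with pos 6 ('p'): MISMATCH
  Compare pos 1 ('c') with pos 5 ('n'): MISMATCH
  Compare pos 2 ('m') with pos 4 ('c'): MISMATCH
Result: not a palindrome

0


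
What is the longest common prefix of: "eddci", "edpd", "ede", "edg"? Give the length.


Words: eddci, edpd, ede, edg
  Position 0: all 'e' => match
  Position 1: all 'd' => match
  Position 2: ('d', 'p', 'e', 'g') => mismatch, stop
LCP = "ed" (length 2)

2


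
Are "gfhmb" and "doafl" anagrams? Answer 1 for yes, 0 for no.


Strings: "gfhmb", "doafl"
Sorted first:  bfghm
Sorted second: adflo
Differ at position 0: 'b' vs 'a' => not anagrams

0


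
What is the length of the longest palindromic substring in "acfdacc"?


Input: "acfdacc"
Checking substrings for palindromes:
  [5:7] "cc" (len 2) => palindrome
Longest palindromic substring: "cc" with length 2

2


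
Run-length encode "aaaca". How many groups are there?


Input: aaaca
Scanning for consecutive runs:
  Group 1: 'a' x 3 (positions 0-2)
  Group 2: 'c' x 1 (positions 3-3)
  Group 3: 'a' x 1 (positions 4-4)
Total groups: 3

3


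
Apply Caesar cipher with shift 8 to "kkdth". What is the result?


Caesar cipher: shift "kkdth" by 8
  'k' (pos 10) + 8 = pos 18 = 's'
  'k' (pos 10) + 8 = pos 18 = 's'
  'd' (pos 3) + 8 = pos 11 = 'l'
  't' (pos 19) + 8 = pos 1 = 'b'
  'h' (pos 7) + 8 = pos 15 = 'p'
Result: sslbp

sslbp


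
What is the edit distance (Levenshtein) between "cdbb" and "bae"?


Computing edit distance: "cdbb" -> "bae"
DP table:
           b    a    e
      0    1    2    3
  c   1    1    2    3
  d   2    2    2    3
  b   3    2    3    3
  b   4    3    3    4
Edit distance = dp[4][3] = 4

4


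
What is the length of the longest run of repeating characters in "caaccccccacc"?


Input: "caaccccccacc"
Scanning for longest run:
  Position 1 ('a'): new char, reset run to 1
  Position 2 ('a'): continues run of 'a', length=2
  Position 3 ('c'): new char, reset run to 1
  Position 4 ('c'): continues run of 'c', length=2
  Position 5 ('c'): continues run of 'c', length=3
  Position 6 ('c'): continues run of 'c', length=4
  Position 7 ('c'): continues run of 'c', length=5
  Position 8 ('c'): continues run of 'c', length=6
  Position 9 ('a'): new char, reset run to 1
  Position 10 ('c'): new char, reset run to 1
  Position 11 ('c'): continues run of 'c', length=2
Longest run: 'c' with length 6

6


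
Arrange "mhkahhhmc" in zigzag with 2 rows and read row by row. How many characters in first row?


Zigzag "mhkahhhmc" into 2 rows:
Placing characters:
  'm' => row 0
  'h' => row 1
  'k' => row 0
  'a' => row 1
  'h' => row 0
  'h' => row 1
  'h' => row 0
  'm' => row 1
  'c' => row 0
Rows:
  Row 0: "mkhhc"
  Row 1: "hahm"
First row length: 5

5


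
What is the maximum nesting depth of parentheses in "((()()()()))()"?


Input: "((()()()()))()"
Tracking depth:
  Position 0 '(': depth becomes 1
  Position 1 '(': depth becomes 2
  Position 2 '(': depth becomes 3
  Position 3 ')': depth becomes 2
  Position 4 '(': depth becomes 3
  Position 5 ')': depth becomes 2
  Position 6 '(': depth becomes 3
  Position 7 ')': depth becomes 2
  Position 8 '(': depth becomes 3
  Position 9 ')': depth becomes 2
  Position 10 ')': depth becomes 1
  Position 11 ')': depth becomes 0
  Position 12 '(': depth becomes 1
  Position 13 ')': depth becomes 0
Maximum depth reached: 3

3


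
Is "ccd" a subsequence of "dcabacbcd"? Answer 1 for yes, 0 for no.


Check if "ccd" is a subsequence of "dcabacbcd"
Greedy scan:
  Position 0 ('d'): no match needed
  Position 1 ('c'): matches sub[0] = 'c'
  Position 2 ('a'): no match needed
  Position 3 ('b'): no match needed
  Position 4 ('a'): no match needed
  Position 5 ('c'): matches sub[1] = 'c'
  Position 6 ('b'): no match needed
  Position 7 ('c'): no match needed
  Position 8 ('d'): matches sub[2] = 'd'
All 3 characters matched => is a subsequence

1


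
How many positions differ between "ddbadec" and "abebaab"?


Comparing "ddbadec" and "abebaab" position by position:
  Position 0: 'd' vs 'a' => DIFFER
  Position 1: 'd' vs 'b' => DIFFER
  Position 2: 'b' vs 'e' => DIFFER
  Position 3: 'a' vs 'b' => DIFFER
  Position 4: 'd' vs 'a' => DIFFER
  Position 5: 'e' vs 'a' => DIFFER
  Position 6: 'c' vs 'b' => DIFFER
Positions that differ: 7

7


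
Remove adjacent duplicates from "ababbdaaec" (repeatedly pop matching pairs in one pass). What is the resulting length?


Input: ababbdaaec
Stack-based adjacent duplicate removal:
  Read 'a': push. Stack: a
  Read 'b': push. Stack: ab
  Read 'a': push. Stack: aba
  Read 'b': push. Stack: abab
  Read 'b': matches stack top 'b' => pop. Stack: aba
  Read 'd': push. Stack: abad
  Read 'a': push. Stack: abada
  Read 'a': matches stack top 'a' => pop. Stack: abad
  Read 'e': push. Stack: abade
  Read 'c': push. Stack: abadec
Final stack: "abadec" (length 6)

6


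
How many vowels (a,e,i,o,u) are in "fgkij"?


Input: fgkij
Checking each character:
  'f' at position 0: consonant
  'g' at position 1: consonant
  'k' at position 2: consonant
  'i' at position 3: vowel (running total: 1)
  'j' at position 4: consonant
Total vowels: 1

1


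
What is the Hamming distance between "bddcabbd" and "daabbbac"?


Comparing "bddcabbd" and "daabbbac" position by position:
  Position 0: 'b' vs 'd' => differ
  Position 1: 'd' vs 'a' => differ
  Position 2: 'd' vs 'a' => differ
  Position 3: 'c' vs 'b' => differ
  Position 4: 'a' vs 'b' => differ
  Position 5: 'b' vs 'b' => same
  Position 6: 'b' vs 'a' => differ
  Position 7: 'd' vs 'c' => differ
Total differences (Hamming distance): 7

7


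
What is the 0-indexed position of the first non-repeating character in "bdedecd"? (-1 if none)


Input: bdedecd
Character frequencies:
  'b': 1
  'c': 1
  'd': 3
  'e': 2
Scanning left to right for freq == 1:
  Position 0 ('b'): unique! => answer = 0

0


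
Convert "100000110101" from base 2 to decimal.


Input: "100000110101" in base 2
Positional expansion:
  Digit '1' (value 1) x 2^11 = 2048
  Digit '0' (value 0) x 2^10 = 0
  Digit '0' (value 0) x 2^9 = 0
  Digit '0' (value 0) x 2^8 = 0
  Digit '0' (value 0) x 2^7 = 0
  Digit '0' (value 0) x 2^6 = 0
  Digit '1' (value 1) x 2^5 = 32
  Digit '1' (value 1) x 2^4 = 16
  Digit '0' (value 0) x 2^3 = 0
  Digit '1' (value 1) x 2^2 = 4
  Digit '0' (value 0) x 2^1 = 0
  Digit '1' (value 1) x 2^0 = 1
Sum = 2101

2101


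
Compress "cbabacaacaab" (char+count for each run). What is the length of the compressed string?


Input: cbabacaacaab
Runs:
  'c' x 1 => "c1"
  'b' x 1 => "b1"
  'a' x 1 => "a1"
  'b' x 1 => "b1"
  'a' x 1 => "a1"
  'c' x 1 => "c1"
  'a' x 2 => "a2"
  'c' x 1 => "c1"
  'a' x 2 => "a2"
  'b' x 1 => "b1"
Compressed: "c1b1a1b1a1c1a2c1a2b1"
Compressed length: 20

20


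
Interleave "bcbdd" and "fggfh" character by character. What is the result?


Interleaving "bcbdd" and "fggfh":
  Position 0: 'b' from first, 'f' from second => "bf"
  Position 1: 'c' from first, 'g' from second => "cg"
  Position 2: 'b' from first, 'g' from second => "bg"
  Position 3: 'd' from first, 'f' from second => "df"
  Position 4: 'd' from first, 'h' from second => "dh"
Result: bfcgbgdfdh

bfcgbgdfdh


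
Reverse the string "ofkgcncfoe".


Input: ofkgcncfoe
Reading characters right to left:
  Position 9: 'e'
  Position 8: 'o'
  Position 7: 'f'
  Position 6: 'c'
  Position 5: 'n'
  Position 4: 'c'
  Position 3: 'g'
  Position 2: 'k'
  Position 1: 'f'
  Position 0: 'o'
Reversed: eofcncgkfo

eofcncgkfo


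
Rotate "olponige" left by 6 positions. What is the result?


Input: "olponige", rotate left by 6
First 6 characters: "olponi"
Remaining characters: "ge"
Concatenate remaining + first: "ge" + "olponi" = "geolponi"

geolponi


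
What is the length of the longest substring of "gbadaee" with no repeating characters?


Input: "gbadaee"
Sliding window (track last position of each char):
  Position 0 ('g'): window [0,0] length 1 -- new best
  Position 1 ('b'): window [0,1] length 2 -- new best
  Position 2 ('a'): window [0,2] length 3 -- new best
  Position 3 ('d'): window [0,3] length 4 -- new best
  Position 4 ('a'): repeat (last at 2), move window start to 3
  Position 4 ('a'): window [3,4] length 2
  Position 5 ('e'): window [3,5] length 3
  Position 6 ('e'): repeat (last at 5), move window start to 6
  Position 6 ('e'): window [6,6] length 1
Longest substring with no repeats: "gbad" with length 4

4


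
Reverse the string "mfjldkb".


Input: mfjldkb
Reading characters right to left:
  Position 6: 'b'
  Position 5: 'k'
  Position 4: 'd'
  Position 3: 'l'
  Position 2: 'j'
  Position 1: 'f'
  Position 0: 'm'
Reversed: bkdljfm

bkdljfm


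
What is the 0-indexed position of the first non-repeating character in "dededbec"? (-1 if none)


Input: dededbec
Character frequencies:
  'b': 1
  'c': 1
  'd': 3
  'e': 3
Scanning left to right for freq == 1:
  Position 0 ('d'): freq=3, skip
  Position 1 ('e'): freq=3, skip
  Position 2 ('d'): freq=3, skip
  Position 3 ('e'): freq=3, skip
  Position 4 ('d'): freq=3, skip
  Position 5 ('b'): unique! => answer = 5

5


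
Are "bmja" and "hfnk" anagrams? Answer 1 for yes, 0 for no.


Strings: "bmja", "hfnk"
Sorted first:  abjm
Sorted second: fhkn
Differ at position 0: 'a' vs 'f' => not anagrams

0


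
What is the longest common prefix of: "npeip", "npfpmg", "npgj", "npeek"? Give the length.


Words: npeip, npfpmg, npgj, npeek
  Position 0: all 'n' => match
  Position 1: all 'p' => match
  Position 2: ('e', 'f', 'g', 'e') => mismatch, stop
LCP = "np" (length 2)

2


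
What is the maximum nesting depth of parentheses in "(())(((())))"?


Input: "(())(((())))"
Tracking depth:
  Position 0 '(': depth becomes 1
  Position 1 '(': depth becomes 2
  Position 2 ')': depth becomes 1
  Position 3 ')': depth becomes 0
  Position 4 '(': depth becomes 1
  Position 5 '(': depth becomes 2
  Position 6 '(': depth becomes 3
  Position 7 '(': depth becomes 4
  Position 8 ')': depth becomes 3
  Position 9 ')': depth becomes 2
  Position 10 ')': depth becomes 1
  Position 11 ')': depth becomes 0
Maximum depth reached: 4

4


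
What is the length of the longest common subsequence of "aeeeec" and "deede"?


LCS of "aeeeec" and "deede"
DP table:
           d    e    e    d    e
      0    0    0    0    0    0
  a   0    0    0    0    0    0
  e   0    0    1    1    1    1
  e   0    0    1    2    2    2
  e   0    0    1    2    2    3
  e   0    0    1    2    2    3
  c   0    0    1    2    2    3
LCS length = dp[6][5] = 3

3


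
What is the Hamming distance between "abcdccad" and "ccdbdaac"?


Comparing "abcdccad" and "ccdbdaac" position by position:
  Position 0: 'a' vs 'c' => differ
  Position 1: 'b' vs 'c' => differ
  Position 2: 'c' vs 'd' => differ
  Position 3: 'd' vs 'b' => differ
  Position 4: 'c' vs 'd' => differ
  Position 5: 'c' vs 'a' => differ
  Position 6: 'a' vs 'a' => same
  Position 7: 'd' vs 'c' => differ
Total differences (Hamming distance): 7

7


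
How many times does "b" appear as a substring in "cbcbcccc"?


Searching for "b" in "cbcbcccc"
Scanning each position:
  Position 0: "c" => no
  Position 1: "b" => MATCH
  Position 2: "c" => no
  Position 3: "b" => MATCH
  Position 4: "c" => no
  Position 5: "c" => no
  Position 6: "c" => no
  Position 7: "c" => no
Total occurrences: 2

2


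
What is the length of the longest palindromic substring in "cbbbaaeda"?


Input: "cbbbaaeda"
Checking substrings for palindromes:
  [1:4] "bbb" (len 3) => palindrome
  [1:3] "bb" (len 2) => palindrome
  [2:4] "bb" (len 2) => palindrome
  [4:6] "aa" (len 2) => palindrome
Longest palindromic substring: "bbb" with length 3

3


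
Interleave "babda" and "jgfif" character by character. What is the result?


Interleaving "babda" and "jgfif":
  Position 0: 'b' from first, 'j' from second => "bj"
  Position 1: 'a' from first, 'g' from second => "ag"
  Position 2: 'b' from first, 'f' from second => "bf"
  Position 3: 'd' from first, 'i' from second => "di"
  Position 4: 'a' from first, 'f' from second => "af"
Result: bjagbfdiaf

bjagbfdiaf


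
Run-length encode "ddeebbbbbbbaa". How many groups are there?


Input: ddeebbbbbbbaa
Scanning for consecutive runs:
  Group 1: 'd' x 2 (positions 0-1)
  Group 2: 'e' x 2 (positions 2-3)
  Group 3: 'b' x 7 (positions 4-10)
  Group 4: 'a' x 2 (positions 11-12)
Total groups: 4

4


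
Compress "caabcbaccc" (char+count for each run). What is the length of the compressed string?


Input: caabcbaccc
Runs:
  'c' x 1 => "c1"
  'a' x 2 => "a2"
  'b' x 1 => "b1"
  'c' x 1 => "c1"
  'b' x 1 => "b1"
  'a' x 1 => "a1"
  'c' x 3 => "c3"
Compressed: "c1a2b1c1b1a1c3"
Compressed length: 14

14


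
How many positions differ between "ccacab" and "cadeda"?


Comparing "ccacab" and "cadeda" position by position:
  Position 0: 'c' vs 'c' => same
  Position 1: 'c' vs 'a' => DIFFER
  Position 2: 'a' vs 'd' => DIFFER
  Position 3: 'c' vs 'e' => DIFFER
  Position 4: 'a' vs 'd' => DIFFER
  Position 5: 'b' vs 'a' => DIFFER
Positions that differ: 5

5


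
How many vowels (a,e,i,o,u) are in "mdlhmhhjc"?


Input: mdlhmhhjc
Checking each character:
  'm' at position 0: consonant
  'd' at position 1: consonant
  'l' at position 2: consonant
  'h' at position 3: consonant
  'm' at position 4: consonant
  'h' at position 5: consonant
  'h' at position 6: consonant
  'j' at position 7: consonant
  'c' at position 8: consonant
Total vowels: 0

0


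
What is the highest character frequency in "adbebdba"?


Input: adbebdba
Character counts:
  'a': 2
  'b': 3
  'd': 2
  'e': 1
Maximum frequency: 3

3


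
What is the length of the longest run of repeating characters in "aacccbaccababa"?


Input: "aacccbaccababa"
Scanning for longest run:
  Position 1 ('a'): continues run of 'a', length=2
  Position 2 ('c'): new char, reset run to 1
  Position 3 ('c'): continues run of 'c', length=2
  Position 4 ('c'): continues run of 'c', length=3
  Position 5 ('b'): new char, reset run to 1
  Position 6 ('a'): new char, reset run to 1
  Position 7 ('c'): new char, reset run to 1
  Position 8 ('c'): continues run of 'c', length=2
  Position 9 ('a'): new char, reset run to 1
  Position 10 ('b'): new char, reset run to 1
  Position 11 ('a'): new char, reset run to 1
  Position 12 ('b'): new char, reset run to 1
  Position 13 ('a'): new char, reset run to 1
Longest run: 'c' with length 3

3


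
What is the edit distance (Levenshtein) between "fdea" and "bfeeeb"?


Computing edit distance: "fdea" -> "bfeeeb"
DP table:
           b    f    e    e    e    b
      0    1    2    3    4    5    6
  f   1    1    1    2    3    4    5
  d   2    2    2    2    3    4    5
  e   3    3    3    2    2    3    4
  a   4    4    4    3    3    3    4
Edit distance = dp[4][6] = 4

4


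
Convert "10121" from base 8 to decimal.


Input: "10121" in base 8
Positional expansion:
  Digit '1' (value 1) x 8^4 = 4096
  Digit '0' (value 0) x 8^3 = 0
  Digit '1' (value 1) x 8^2 = 64
  Digit '2' (value 2) x 8^1 = 16
  Digit '1' (value 1) x 8^0 = 1
Sum = 4177

4177


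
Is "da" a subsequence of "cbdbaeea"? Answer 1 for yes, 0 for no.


Check if "da" is a subsequence of "cbdbaeea"
Greedy scan:
  Position 0 ('c'): no match needed
  Position 1 ('b'): no match needed
  Position 2 ('d'): matches sub[0] = 'd'
  Position 3 ('b'): no match needed
  Position 4 ('a'): matches sub[1] = 'a'
  Position 5 ('e'): no match needed
  Position 6 ('e'): no match needed
  Position 7 ('a'): no match needed
All 2 characters matched => is a subsequence

1


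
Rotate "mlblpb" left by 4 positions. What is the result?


Input: "mlblpb", rotate left by 4
First 4 characters: "mlbl"
Remaining characters: "pb"
Concatenate remaining + first: "pb" + "mlbl" = "pbmlbl"

pbmlbl


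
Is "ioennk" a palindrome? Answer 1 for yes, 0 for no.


Input: ioennk
Reversed: knneoi
  Compare pos 0 ('i') with pos 5 ('k'): MISMATCH
  Compare pos 1 ('o') with pos 4 ('n'): MISMATCH
  Compare pos 2 ('e') with pos 3 ('n'): MISMATCH
Result: not a palindrome

0


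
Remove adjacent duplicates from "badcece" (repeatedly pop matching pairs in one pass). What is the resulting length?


Input: badcece
Stack-based adjacent duplicate removal:
  Read 'b': push. Stack: b
  Read 'a': push. Stack: ba
  Read 'd': push. Stack: bad
  Read 'c': push. Stack: badc
  Read 'e': push. Stack: badce
  Read 'c': push. Stack: badcec
  Read 'e': push. Stack: badcece
Final stack: "badcece" (length 7)

7


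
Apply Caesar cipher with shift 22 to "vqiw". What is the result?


Caesar cipher: shift "vqiw" by 22
  'v' (pos 21) + 22 = pos 17 = 'r'
  'q' (pos 16) + 22 = pos 12 = 'm'
  'i' (pos 8) + 22 = pos 4 = 'e'
  'w' (pos 22) + 22 = pos 18 = 's'
Result: rmes

rmes


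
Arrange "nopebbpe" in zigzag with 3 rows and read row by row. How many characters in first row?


Zigzag "nopebbpe" into 3 rows:
Placing characters:
  'n' => row 0
  'o' => row 1
  'p' => row 2
  'e' => row 1
  'b' => row 0
  'b' => row 1
  'p' => row 2
  'e' => row 1
Rows:
  Row 0: "nb"
  Row 1: "oebe"
  Row 2: "pp"
First row length: 2

2


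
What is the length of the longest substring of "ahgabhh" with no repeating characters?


Input: "ahgabhh"
Sliding window (track last position of each char):
  Position 0 ('a'): window [0,0] length 1 -- new best
  Position 1 ('h'): window [0,1] length 2 -- new best
  Position 2 ('g'): window [0,2] length 3 -- new best
  Position 3 ('a'): repeat (last at 0), move window start to 1
  Position 3 ('a'): window [1,3] length 3
  Position 4 ('b'): window [1,4] length 4 -- new best
  Position 5 ('h'): repeat (last at 1), move window start to 2
  Position 5 ('h'): window [2,5] length 4
  Position 6 ('h'): repeat (last at 5), move window start to 6
  Position 6 ('h'): window [6,6] length 1
Longest substring with no repeats: "hgab" with length 4

4


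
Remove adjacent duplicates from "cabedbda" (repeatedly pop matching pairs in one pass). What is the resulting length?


Input: cabedbda
Stack-based adjacent duplicate removal:
  Read 'c': push. Stack: c
  Read 'a': push. Stack: ca
  Read 'b': push. Stack: cab
  Read 'e': push. Stack: cabe
  Read 'd': push. Stack: cabed
  Read 'b': push. Stack: cabedb
  Read 'd': push. Stack: cabedbd
  Read 'a': push. Stack: cabedbda
Final stack: "cabedbda" (length 8)

8


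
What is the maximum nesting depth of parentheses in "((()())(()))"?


Input: "((()())(()))"
Tracking depth:
  Position 0 '(': depth becomes 1
  Position 1 '(': depth becomes 2
  Position 2 '(': depth becomes 3
  Position 3 ')': depth becomes 2
  Position 4 '(': depth becomes 3
  Position 5 ')': depth becomes 2
  Position 6 ')': depth becomes 1
  Position 7 '(': depth becomes 2
  Position 8 '(': depth becomes 3
  Position 9 ')': depth becomes 2
  Position 10 ')': depth becomes 1
  Position 11 ')': depth becomes 0
Maximum depth reached: 3

3


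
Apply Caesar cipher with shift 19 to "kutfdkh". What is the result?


Caesar cipher: shift "kutfdkh" by 19
  'k' (pos 10) + 19 = pos 3 = 'd'
  'u' (pos 20) + 19 = pos 13 = 'n'
  't' (pos 19) + 19 = pos 12 = 'm'
  'f' (pos 5) + 19 = pos 24 = 'y'
  'd' (pos 3) + 19 = pos 22 = 'w'
  'k' (pos 10) + 19 = pos 3 = 'd'
  'h' (pos 7) + 19 = pos 0 = 'a'
Result: dnmywda

dnmywda


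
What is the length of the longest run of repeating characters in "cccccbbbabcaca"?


Input: "cccccbbbabcaca"
Scanning for longest run:
  Position 1 ('c'): continues run of 'c', length=2
  Position 2 ('c'): continues run of 'c', length=3
  Position 3 ('c'): continues run of 'c', length=4
  Position 4 ('c'): continues run of 'c', length=5
  Position 5 ('b'): new char, reset run to 1
  Position 6 ('b'): continues run of 'b', length=2
  Position 7 ('b'): continues run of 'b', length=3
  Position 8 ('a'): new char, reset run to 1
  Position 9 ('b'): new char, reset run to 1
  Position 10 ('c'): new char, reset run to 1
  Position 11 ('a'): new char, reset run to 1
  Position 12 ('c'): new char, reset run to 1
  Position 13 ('a'): new char, reset run to 1
Longest run: 'c' with length 5

5


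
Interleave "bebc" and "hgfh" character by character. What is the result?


Interleaving "bebc" and "hgfh":
  Position 0: 'b' from first, 'h' from second => "bh"
  Position 1: 'e' from first, 'g' from second => "eg"
  Position 2: 'b' from first, 'f' from second => "bf"
  Position 3: 'c' from first, 'h' from second => "ch"
Result: bhegbfch

bhegbfch


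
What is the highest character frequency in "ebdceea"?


Input: ebdceea
Character counts:
  'a': 1
  'b': 1
  'c': 1
  'd': 1
  'e': 3
Maximum frequency: 3

3


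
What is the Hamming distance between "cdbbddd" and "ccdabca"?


Comparing "cdbbddd" and "ccdabca" position by position:
  Position 0: 'c' vs 'c' => same
  Position 1: 'd' vs 'c' => differ
  Position 2: 'b' vs 'd' => differ
  Position 3: 'b' vs 'a' => differ
  Position 4: 'd' vs 'b' => differ
  Position 5: 'd' vs 'c' => differ
  Position 6: 'd' vs 'a' => differ
Total differences (Hamming distance): 6

6


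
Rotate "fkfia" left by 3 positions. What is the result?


Input: "fkfia", rotate left by 3
First 3 characters: "fkf"
Remaining characters: "ia"
Concatenate remaining + first: "ia" + "fkf" = "iafkf"

iafkf


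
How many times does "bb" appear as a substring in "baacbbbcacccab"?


Searching for "bb" in "baacbbbcacccab"
Scanning each position:
  Position 0: "ba" => no
  Position 1: "aa" => no
  Position 2: "ac" => no
  Position 3: "cb" => no
  Position 4: "bb" => MATCH
  Position 5: "bb" => MATCH
  Position 6: "bc" => no
  Position 7: "ca" => no
  Position 8: "ac" => no
  Position 9: "cc" => no
  Position 10: "cc" => no
  Position 11: "ca" => no
  Position 12: "ab" => no
Total occurrences: 2

2


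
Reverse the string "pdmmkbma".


Input: pdmmkbma
Reading characters right to left:
  Position 7: 'a'
  Position 6: 'm'
  Position 5: 'b'
  Position 4: 'k'
  Position 3: 'm'
  Position 2: 'm'
  Position 1: 'd'
  Position 0: 'p'
Reversed: ambkmmdp

ambkmmdp


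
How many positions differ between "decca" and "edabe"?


Comparing "decca" and "edabe" position by position:
  Position 0: 'd' vs 'e' => DIFFER
  Position 1: 'e' vs 'd' => DIFFER
  Position 2: 'c' vs 'a' => DIFFER
  Position 3: 'c' vs 'b' => DIFFER
  Position 4: 'a' vs 'e' => DIFFER
Positions that differ: 5

5


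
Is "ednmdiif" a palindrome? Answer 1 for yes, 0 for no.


Input: ednmdiif
Reversed: fiidmnde
  Compare pos 0 ('e') with pos 7 ('f'): MISMATCH
  Compare pos 1 ('d') with pos 6 ('i'): MISMATCH
  Compare pos 2 ('n') with pos 5 ('i'): MISMATCH
  Compare pos 3 ('m') with pos 4 ('d'): MISMATCH
Result: not a palindrome

0


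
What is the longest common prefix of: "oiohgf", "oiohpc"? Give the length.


Words: oiohgf, oiohpc
  Position 0: all 'o' => match
  Position 1: all 'i' => match
  Position 2: all 'o' => match
  Position 3: all 'h' => match
  Position 4: ('g', 'p') => mismatch, stop
LCP = "oioh" (length 4)

4


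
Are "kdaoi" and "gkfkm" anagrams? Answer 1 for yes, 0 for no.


Strings: "kdaoi", "gkfkm"
Sorted first:  adiko
Sorted second: fgkkm
Differ at position 0: 'a' vs 'f' => not anagrams

0


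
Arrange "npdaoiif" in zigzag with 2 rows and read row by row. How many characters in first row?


Zigzag "npdaoiif" into 2 rows:
Placing characters:
  'n' => row 0
  'p' => row 1
  'd' => row 0
  'a' => row 1
  'o' => row 0
  'i' => row 1
  'i' => row 0
  'f' => row 1
Rows:
  Row 0: "ndoi"
  Row 1: "paif"
First row length: 4

4


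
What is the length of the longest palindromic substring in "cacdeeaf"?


Input: "cacdeeaf"
Checking substrings for palindromes:
  [0:3] "cac" (len 3) => palindrome
  [4:6] "ee" (len 2) => palindrome
Longest palindromic substring: "cac" with length 3

3


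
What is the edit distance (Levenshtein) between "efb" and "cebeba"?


Computing edit distance: "efb" -> "cebeba"
DP table:
           c    e    b    e    b    a
      0    1    2    3    4    5    6
  e   1    1    1    2    3    4    5
  f   2    2    2    2    3    4    5
  b   3    3    3    2    3    3    4
Edit distance = dp[3][6] = 4

4


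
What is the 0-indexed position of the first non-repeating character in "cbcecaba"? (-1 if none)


Input: cbcecaba
Character frequencies:
  'a': 2
  'b': 2
  'c': 3
  'e': 1
Scanning left to right for freq == 1:
  Position 0 ('c'): freq=3, skip
  Position 1 ('b'): freq=2, skip
  Position 2 ('c'): freq=3, skip
  Position 3 ('e'): unique! => answer = 3

3


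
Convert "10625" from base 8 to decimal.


Input: "10625" in base 8
Positional expansion:
  Digit '1' (value 1) x 8^4 = 4096
  Digit '0' (value 0) x 8^3 = 0
  Digit '6' (value 6) x 8^2 = 384
  Digit '2' (value 2) x 8^1 = 16
  Digit '5' (value 5) x 8^0 = 5
Sum = 4501

4501


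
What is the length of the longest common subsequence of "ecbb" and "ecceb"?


LCS of "ecbb" and "ecceb"
DP table:
           e    c    c    e    b
      0    0    0    0    0    0
  e   0    1    1    1    1    1
  c   0    1    2    2    2    2
  b   0    1    2    2    2    3
  b   0    1    2    2    2    3
LCS length = dp[4][5] = 3

3


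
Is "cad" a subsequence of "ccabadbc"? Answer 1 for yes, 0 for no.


Check if "cad" is a subsequence of "ccabadbc"
Greedy scan:
  Position 0 ('c'): matches sub[0] = 'c'
  Position 1 ('c'): no match needed
  Position 2 ('a'): matches sub[1] = 'a'
  Position 3 ('b'): no match needed
  Position 4 ('a'): no match needed
  Position 5 ('d'): matches sub[2] = 'd'
  Position 6 ('b'): no match needed
  Position 7 ('c'): no match needed
All 3 characters matched => is a subsequence

1


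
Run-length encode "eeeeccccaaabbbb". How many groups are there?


Input: eeeeccccaaabbbb
Scanning for consecutive runs:
  Group 1: 'e' x 4 (positions 0-3)
  Group 2: 'c' x 4 (positions 4-7)
  Group 3: 'a' x 3 (positions 8-10)
  Group 4: 'b' x 4 (positions 11-14)
Total groups: 4

4


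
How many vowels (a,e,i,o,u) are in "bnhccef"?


Input: bnhccef
Checking each character:
  'b' at position 0: consonant
  'n' at position 1: consonant
  'h' at position 2: consonant
  'c' at position 3: consonant
  'c' at position 4: consonant
  'e' at position 5: vowel (running total: 1)
  'f' at position 6: consonant
Total vowels: 1

1


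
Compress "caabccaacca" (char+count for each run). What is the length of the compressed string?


Input: caabccaacca
Runs:
  'c' x 1 => "c1"
  'a' x 2 => "a2"
  'b' x 1 => "b1"
  'c' x 2 => "c2"
  'a' x 2 => "a2"
  'c' x 2 => "c2"
  'a' x 1 => "a1"
Compressed: "c1a2b1c2a2c2a1"
Compressed length: 14

14


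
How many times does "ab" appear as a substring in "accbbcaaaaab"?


Searching for "ab" in "accbbcaaaaab"
Scanning each position:
  Position 0: "ac" => no
  Position 1: "cc" => no
  Position 2: "cb" => no
  Position 3: "bb" => no
  Position 4: "bc" => no
  Position 5: "ca" => no
  Position 6: "aa" => no
  Position 7: "aa" => no
  Position 8: "aa" => no
  Position 9: "aa" => no
  Position 10: "ab" => MATCH
Total occurrences: 1

1


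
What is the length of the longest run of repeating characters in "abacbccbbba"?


Input: "abacbccbbba"
Scanning for longest run:
  Position 1 ('b'): new char, reset run to 1
  Position 2 ('a'): new char, reset run to 1
  Position 3 ('c'): new char, reset run to 1
  Position 4 ('b'): new char, reset run to 1
  Position 5 ('c'): new char, reset run to 1
  Position 6 ('c'): continues run of 'c', length=2
  Position 7 ('b'): new char, reset run to 1
  Position 8 ('b'): continues run of 'b', length=2
  Position 9 ('b'): continues run of 'b', length=3
  Position 10 ('a'): new char, reset run to 1
Longest run: 'b' with length 3

3


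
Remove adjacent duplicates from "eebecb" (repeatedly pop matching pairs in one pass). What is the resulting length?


Input: eebecb
Stack-based adjacent duplicate removal:
  Read 'e': push. Stack: e
  Read 'e': matches stack top 'e' => pop. Stack: (empty)
  Read 'b': push. Stack: b
  Read 'e': push. Stack: be
  Read 'c': push. Stack: bec
  Read 'b': push. Stack: becb
Final stack: "becb" (length 4)

4


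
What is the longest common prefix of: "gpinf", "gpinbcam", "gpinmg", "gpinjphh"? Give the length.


Words: gpinf, gpinbcam, gpinmg, gpinjphh
  Position 0: all 'g' => match
  Position 1: all 'p' => match
  Position 2: all 'i' => match
  Position 3: all 'n' => match
  Position 4: ('f', 'b', 'm', 'j') => mismatch, stop
LCP = "gpin" (length 4)

4


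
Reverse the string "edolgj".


Input: edolgj
Reading characters right to left:
  Position 5: 'j'
  Position 4: 'g'
  Position 3: 'l'
  Position 2: 'o'
  Position 1: 'd'
  Position 0: 'e'
Reversed: jglode

jglode


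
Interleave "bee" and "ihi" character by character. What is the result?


Interleaving "bee" and "ihi":
  Position 0: 'b' from first, 'i' from second => "bi"
  Position 1: 'e' from first, 'h' from second => "eh"
  Position 2: 'e' from first, 'i' from second => "ei"
Result: biehei

biehei


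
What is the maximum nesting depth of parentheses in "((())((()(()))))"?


Input: "((())((()(()))))"
Tracking depth:
  Position 0 '(': depth becomes 1
  Position 1 '(': depth becomes 2
  Position 2 '(': depth becomes 3
  Position 3 ')': depth becomes 2
  Position 4 ')': depth becomes 1
  Position 5 '(': depth becomes 2
  Position 6 '(': depth becomes 3
  Position 7 '(': depth becomes 4
  Position 8 ')': depth becomes 3
  Position 9 '(': depth becomes 4
  Position 10 '(': depth becomes 5
  Position 11 ')': depth becomes 4
  Position 12 ')': depth becomes 3
  Position 13 ')': depth becomes 2
  Position 14 ')': depth becomes 1
  Position 15 ')': depth becomes 0
Maximum depth reached: 5

5


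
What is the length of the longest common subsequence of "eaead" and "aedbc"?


LCS of "eaead" and "aedbc"
DP table:
           a    e    d    b    c
      0    0    0    0    0    0
  e   0    0    1    1    1    1
  a   0    1    1    1    1    1
  e   0    1    2    2    2    2
  a   0    1    2    2    2    2
  d   0    1    2    3    3    3
LCS length = dp[5][5] = 3

3


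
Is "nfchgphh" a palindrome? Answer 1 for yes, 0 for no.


Input: nfchgphh
Reversed: hhpghcfn
  Compare pos 0 ('n') with pos 7 ('h'): MISMATCH
  Compare pos 1 ('f') with pos 6 ('h'): MISMATCH
  Compare pos 2 ('c') with pos 5 ('p'): MISMATCH
  Compare pos 3 ('h') with pos 4 ('g'): MISMATCH
Result: not a palindrome

0


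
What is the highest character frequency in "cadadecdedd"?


Input: cadadecdedd
Character counts:
  'a': 2
  'c': 2
  'd': 5
  'e': 2
Maximum frequency: 5

5


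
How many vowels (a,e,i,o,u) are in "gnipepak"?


Input: gnipepak
Checking each character:
  'g' at position 0: consonant
  'n' at position 1: consonant
  'i' at position 2: vowel (running total: 1)
  'p' at position 3: consonant
  'e' at position 4: vowel (running total: 2)
  'p' at position 5: consonant
  'a' at position 6: vowel (running total: 3)
  'k' at position 7: consonant
Total vowels: 3

3


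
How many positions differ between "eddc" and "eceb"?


Comparing "eddc" and "eceb" position by position:
  Position 0: 'e' vs 'e' => same
  Position 1: 'd' vs 'c' => DIFFER
  Position 2: 'd' vs 'e' => DIFFER
  Position 3: 'c' vs 'b' => DIFFER
Positions that differ: 3

3


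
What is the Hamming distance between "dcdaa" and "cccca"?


Comparing "dcdaa" and "cccca" position by position:
  Position 0: 'd' vs 'c' => differ
  Position 1: 'c' vs 'c' => same
  Position 2: 'd' vs 'c' => differ
  Position 3: 'a' vs 'c' => differ
  Position 4: 'a' vs 'a' => same
Total differences (Hamming distance): 3

3
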